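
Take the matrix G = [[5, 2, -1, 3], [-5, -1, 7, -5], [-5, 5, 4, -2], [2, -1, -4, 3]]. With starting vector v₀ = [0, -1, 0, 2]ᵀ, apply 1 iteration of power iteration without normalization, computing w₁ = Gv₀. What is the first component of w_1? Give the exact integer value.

4

w1 = Gv₀ = (4, -9, -9, 7)
The requested component of w1 is 4.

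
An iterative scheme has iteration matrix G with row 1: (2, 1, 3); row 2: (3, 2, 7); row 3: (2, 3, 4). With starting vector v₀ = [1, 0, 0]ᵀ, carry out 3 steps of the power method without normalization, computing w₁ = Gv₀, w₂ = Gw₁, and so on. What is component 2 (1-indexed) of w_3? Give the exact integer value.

w1 = Gv₀ = (2·1 + 1·0 + 3·0; 3·1 + 2·0 + 7·0; 2·1 + 3·0 + 4·0) = (2, 3, 2)
w2 = Gw1 = (2·2 + 1·3 + 3·2; 3·2 + 2·3 + 7·2; 2·2 + 3·3 + 4·2) = (13, 26, 21)
w3 = Gw2 = (115, 238, 188)
The requested component of w3 is 238.

238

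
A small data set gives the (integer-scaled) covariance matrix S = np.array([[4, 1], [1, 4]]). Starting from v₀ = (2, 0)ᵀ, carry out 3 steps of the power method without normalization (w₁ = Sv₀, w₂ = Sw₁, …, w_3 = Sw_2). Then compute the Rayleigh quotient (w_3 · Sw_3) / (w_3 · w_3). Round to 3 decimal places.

w1 = Sv₀ = (8, 2)
w2 = Sw1 = (34, 16)
w3 = Sw2 = (152, 98)
Sw3 = (706, 544)
w3·Sw3 = 152·706 + 98·544 = 160624; w3·w3 = 152·152 + 98·98 = 32708
λ ≈ 160624/32708 = 4.911

λ ≈ 4.911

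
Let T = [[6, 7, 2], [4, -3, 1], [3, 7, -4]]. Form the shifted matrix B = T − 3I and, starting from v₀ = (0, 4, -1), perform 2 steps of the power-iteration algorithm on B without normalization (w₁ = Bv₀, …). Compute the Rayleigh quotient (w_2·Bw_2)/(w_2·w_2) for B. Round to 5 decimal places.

B = T − 3I has rows (3, 7, 2); (4, -6, 1); (3, 7, -7)
w1 = Bv₀ = (26, -25, 35)
w2 = Bw1 = (-27, 289, -342)
Bw2 = (1258, -2184, 4336)
w2·Bw2 = -2148054; w2·w2 = 201214; μ ≈ -2148054/201214 = -10.67547

-10.67547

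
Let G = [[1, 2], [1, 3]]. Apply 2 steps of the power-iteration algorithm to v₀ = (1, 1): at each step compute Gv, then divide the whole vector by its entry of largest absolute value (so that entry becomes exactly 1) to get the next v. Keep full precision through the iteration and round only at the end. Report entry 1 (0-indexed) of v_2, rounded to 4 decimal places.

1.0000

Gv0 = (3.00000, 4.00000); divide by 4.00000 → v1 = (0.75000, 1.00000)
Gv1 = (2.75000, 3.75000); divide by 3.75000 → v2 = (0.73333, 1.00000)
Requested entry of v2: 15/15 = 1.0000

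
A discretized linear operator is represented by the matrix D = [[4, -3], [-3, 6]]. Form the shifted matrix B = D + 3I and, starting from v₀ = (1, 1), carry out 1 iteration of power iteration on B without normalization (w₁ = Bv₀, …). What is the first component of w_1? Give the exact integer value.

4

B = D + 3I has rows (7, -3); (-3, 9)
w1 = Bv₀ = (7·1 + (-3)·1; (-3)·1 + 9·1) = (4, 6)
Requested component of w1: 4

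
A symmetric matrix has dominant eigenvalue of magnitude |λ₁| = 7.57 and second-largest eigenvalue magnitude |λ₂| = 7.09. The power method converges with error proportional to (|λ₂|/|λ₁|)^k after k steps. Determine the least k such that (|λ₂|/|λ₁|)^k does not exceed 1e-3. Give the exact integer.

|λ₂/λ₁| = 7.09/7.57 = 0.93659
Need k ≥ ln(1e-3) / ln(0.93659) = -6.9078 / -0.0655 ≈ 105.449
Smallest integer k satisfying the bound: 106

106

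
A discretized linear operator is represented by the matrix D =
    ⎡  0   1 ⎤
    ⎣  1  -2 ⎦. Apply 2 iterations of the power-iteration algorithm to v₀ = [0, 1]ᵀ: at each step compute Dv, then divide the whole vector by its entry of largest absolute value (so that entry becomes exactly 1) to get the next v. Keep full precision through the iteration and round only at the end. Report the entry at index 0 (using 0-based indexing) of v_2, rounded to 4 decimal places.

-0.4000

Dv0 = (1.00000, -2.00000); divide by -2.00000 → v1 = (-0.50000, 1.00000)
Dv1 = (1.00000, -2.50000); divide by -2.50000 → v2 = (-0.40000, 1.00000)
Requested entry of v2: -2/5 = -0.4000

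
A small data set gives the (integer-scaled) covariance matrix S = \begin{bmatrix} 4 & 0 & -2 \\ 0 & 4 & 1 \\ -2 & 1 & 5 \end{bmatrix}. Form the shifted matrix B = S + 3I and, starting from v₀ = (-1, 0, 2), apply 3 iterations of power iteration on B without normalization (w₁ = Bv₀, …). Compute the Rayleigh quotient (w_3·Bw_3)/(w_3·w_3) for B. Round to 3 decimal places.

μ ≈ 9.768

B = S + 3I has rows (7, 0, -2); (0, 7, 1); (-2, 1, 8)
w1 = Bv₀ = (-11, 2, 18)
w2 = Bw1 = (-113, 32, 168)
w3 = Bw2 = (-1127, 392, 1602)
Bw3 = (-11093, 4346, 15462)
w3·Bw3 = 38975567; w3·w3 = 3990197; μ ≈ 38975567/3990197 = 9.768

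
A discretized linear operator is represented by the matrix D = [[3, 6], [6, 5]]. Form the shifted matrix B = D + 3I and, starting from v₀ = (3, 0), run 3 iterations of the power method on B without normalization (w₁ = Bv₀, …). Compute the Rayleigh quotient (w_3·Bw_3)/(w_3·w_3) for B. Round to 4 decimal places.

13.0828

B = D + 3I has rows (6, 6); (6, 8)
w1 = Bv₀ = (6·3 + 6·0; 6·3 + 8·0) = (18, 18)
w2 = Bw1 = (6·18 + 6·18; 6·18 + 8·18) = (216, 252)
w3 = Bw2 = (2808, 3312)
Bw3 = (36720, 43344)
w3·Bw3 = 246665088; w3·w3 = 18854208; μ ≈ 246665088/18854208 = 13.0828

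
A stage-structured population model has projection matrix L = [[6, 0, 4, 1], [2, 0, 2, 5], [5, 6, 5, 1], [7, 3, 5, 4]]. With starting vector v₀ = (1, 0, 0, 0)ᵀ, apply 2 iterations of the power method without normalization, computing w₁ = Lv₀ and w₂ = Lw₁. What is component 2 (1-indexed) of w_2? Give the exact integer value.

w1 = Lv₀ = (6, 2, 5, 7)
w2 = Lw1 = (63, 57, 74, 101)
The requested component of w2 is 57.

57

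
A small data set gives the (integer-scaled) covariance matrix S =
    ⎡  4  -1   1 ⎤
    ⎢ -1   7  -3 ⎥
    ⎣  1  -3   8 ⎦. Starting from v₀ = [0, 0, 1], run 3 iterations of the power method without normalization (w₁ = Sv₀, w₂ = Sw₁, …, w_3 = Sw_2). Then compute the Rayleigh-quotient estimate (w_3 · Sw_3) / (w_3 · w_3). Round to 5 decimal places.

w1 = Sv₀ = (1, -3, 8)
w2 = Sw1 = (15, -46, 74)
w3 = Sw2 = (180, -559, 745)
Sw3 = (2024, -6328, 7817)
w3·Sw3 = 180·2024 + (-559)·(-6328) + 745·7817 = 9725337; w3·w3 = 180·180 + (-559)·(-559) + 745·745 = 899906
λ ≈ 9725337/899906 = 10.80706

λ ≈ 10.80706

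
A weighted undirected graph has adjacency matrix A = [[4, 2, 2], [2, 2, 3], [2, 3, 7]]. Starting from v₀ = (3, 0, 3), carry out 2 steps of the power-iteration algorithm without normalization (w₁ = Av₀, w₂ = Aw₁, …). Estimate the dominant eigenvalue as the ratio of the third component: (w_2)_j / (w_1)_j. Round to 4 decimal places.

λ ≈ 10.0000

w1 = Av₀ = (18, 15, 27)
w2 = Aw1 = (156, 147, 270)
Ratio at component: 270 / 27 = 10.0000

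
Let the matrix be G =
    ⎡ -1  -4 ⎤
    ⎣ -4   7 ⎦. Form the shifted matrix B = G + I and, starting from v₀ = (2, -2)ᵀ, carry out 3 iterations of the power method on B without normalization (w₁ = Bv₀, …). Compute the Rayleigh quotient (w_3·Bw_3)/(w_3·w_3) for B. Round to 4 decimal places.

B = G + I has rows (0, -4); (-4, 8)
w1 = Bv₀ = (8, -24)
w2 = Bw1 = (96, -224)
w3 = Bw2 = (896, -2176)
Bw3 = (8704, -20992)
w3·Bw3 = 53477376; w3·w3 = 5537792; μ ≈ 53477376/5537792 = 9.6568

9.6568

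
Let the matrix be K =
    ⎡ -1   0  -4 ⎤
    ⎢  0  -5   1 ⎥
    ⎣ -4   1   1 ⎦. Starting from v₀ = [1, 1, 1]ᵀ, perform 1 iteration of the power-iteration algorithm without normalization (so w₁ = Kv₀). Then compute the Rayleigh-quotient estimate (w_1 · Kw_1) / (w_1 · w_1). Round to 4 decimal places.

w1 = Kv₀ = (-5, -4, -2)
Kw1 = (13, 18, 14)
w1·Kw1 = (-5)·13 + (-4)·18 + (-2)·14 = -165; w1·w1 = (-5)·(-5) + (-4)·(-4) + (-2)·(-2) = 45
λ ≈ -165/45 = -3.6667

λ ≈ -3.6667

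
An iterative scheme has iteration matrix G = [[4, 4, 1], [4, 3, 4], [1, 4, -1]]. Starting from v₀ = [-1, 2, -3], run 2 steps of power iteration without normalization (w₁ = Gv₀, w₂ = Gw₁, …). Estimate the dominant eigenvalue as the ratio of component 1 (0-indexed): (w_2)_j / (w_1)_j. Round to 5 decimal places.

w1 = Gv₀ = (4·(-1) + 4·2 + 1·(-3); 4·(-1) + 3·2 + 4·(-3); 1·(-1) + 4·2 + (-1)·(-3)) = (1, -10, 10)
w2 = Gw1 = (4·1 + 4·(-10) + 1·10; 4·1 + 3·(-10) + 4·10; 1·1 + 4·(-10) + (-1)·10) = (-26, 14, -49)
Ratio at component: 14 / -10 = -1.40000

λ ≈ -1.40000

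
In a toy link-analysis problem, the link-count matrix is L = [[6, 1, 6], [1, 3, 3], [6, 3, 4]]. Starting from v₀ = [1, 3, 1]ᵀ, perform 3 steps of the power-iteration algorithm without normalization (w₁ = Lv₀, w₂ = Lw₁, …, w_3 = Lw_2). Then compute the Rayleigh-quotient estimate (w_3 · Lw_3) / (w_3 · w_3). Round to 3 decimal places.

λ ≈ 11.919

w1 = Lv₀ = (6·1 + 1·3 + 6·1; 1·1 + 3·3 + 3·1; 6·1 + 3·3 + 4·1) = (15, 13, 19)
w2 = Lw1 = (6·15 + 1·13 + 6·19; 1·15 + 3·13 + 3·19; 6·15 + 3·13 + 4·19) = (217, 111, 205)
w3 = Lw2 = (2643, 1165, 2455)
Lw3 = (31753, 13503, 29173)
w3·Lw3 = 2643·31753 + 1165·13503 + 2455·29173 = 171273889; w3·w3 = 2643·2643 + 1165·1165 + 2455·2455 = 14369699
λ ≈ 171273889/14369699 = 11.919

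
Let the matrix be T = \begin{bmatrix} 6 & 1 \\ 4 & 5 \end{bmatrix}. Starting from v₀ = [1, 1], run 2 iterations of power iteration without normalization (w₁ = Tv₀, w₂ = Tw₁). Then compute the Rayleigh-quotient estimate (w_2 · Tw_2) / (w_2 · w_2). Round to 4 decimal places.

w1 = Tv₀ = (6·1 + 1·1; 4·1 + 5·1) = (7, 9)
w2 = Tw1 = (6·7 + 1·9; 4·7 + 5·9) = (51, 73)
Tw2 = (379, 569)
w2·Tw2 = 51·379 + 73·569 = 60866; w2·w2 = 51·51 + 73·73 = 7930
λ ≈ 60866/7930 = 7.6754

λ ≈ 7.6754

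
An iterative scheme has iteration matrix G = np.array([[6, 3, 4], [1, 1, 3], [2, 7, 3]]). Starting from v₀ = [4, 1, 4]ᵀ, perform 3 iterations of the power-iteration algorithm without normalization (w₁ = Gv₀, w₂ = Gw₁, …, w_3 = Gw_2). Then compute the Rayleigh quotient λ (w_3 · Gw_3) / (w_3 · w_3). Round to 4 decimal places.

w1 = Gv₀ = (6·4 + 3·1 + 4·4; 1·4 + 1·1 + 3·4; 2·4 + 7·1 + 3·4) = (43, 17, 27)
w2 = Gw1 = (6·43 + 3·17 + 4·27; 1·43 + 1·17 + 3·27; 2·43 + 7·17 + 3·27) = (417, 141, 286)
w3 = Gw2 = (4069, 1416, 2679)
Gw3 = (39378, 13522, 26087)
w3·Gw3 = 4069·39378 + 1416·13522 + 2679·26087 = 249263307; w3·w3 = 4069·4069 + 1416·1416 + 2679·2679 = 25738858
λ ≈ 249263307/25738858 = 9.6843

λ ≈ 9.6843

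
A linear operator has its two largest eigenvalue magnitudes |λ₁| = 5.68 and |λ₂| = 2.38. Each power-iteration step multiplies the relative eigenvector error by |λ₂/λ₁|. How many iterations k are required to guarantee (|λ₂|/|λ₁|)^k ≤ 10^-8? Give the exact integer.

22

|λ₂/λ₁| = 2.38/5.68 = 0.41901
Need k ≥ ln(10^-8) / ln(0.41901) = -18.4207 / -0.8699 ≈ 21.177
Smallest integer k satisfying the bound: 22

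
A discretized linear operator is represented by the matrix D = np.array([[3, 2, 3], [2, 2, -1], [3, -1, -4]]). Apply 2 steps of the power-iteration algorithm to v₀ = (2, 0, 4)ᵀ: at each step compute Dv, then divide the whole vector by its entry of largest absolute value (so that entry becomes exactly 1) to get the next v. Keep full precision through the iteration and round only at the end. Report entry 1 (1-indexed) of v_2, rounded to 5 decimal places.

0.25532

Dv0 = (18.000000, 0.000000, -10.000000); divide by 18.000000 → v1 = (1.000000, 0.000000, -0.555556)
Dv1 = (1.333333, 2.555556, 5.222222); divide by 5.222222 → v2 = (0.255319, 0.489362, 1.000000)
Requested entry of v2: 24/94 = 0.25532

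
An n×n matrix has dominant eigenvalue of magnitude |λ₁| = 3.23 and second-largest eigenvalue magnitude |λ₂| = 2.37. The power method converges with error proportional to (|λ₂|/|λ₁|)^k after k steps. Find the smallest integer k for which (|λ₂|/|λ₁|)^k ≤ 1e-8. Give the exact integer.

|λ₂/λ₁| = 2.37/3.23 = 0.73375
Need k ≥ ln(1e-8) / ln(0.73375) = -18.4207 / -0.3096 ≈ 59.500
Smallest integer k satisfying the bound: 60

60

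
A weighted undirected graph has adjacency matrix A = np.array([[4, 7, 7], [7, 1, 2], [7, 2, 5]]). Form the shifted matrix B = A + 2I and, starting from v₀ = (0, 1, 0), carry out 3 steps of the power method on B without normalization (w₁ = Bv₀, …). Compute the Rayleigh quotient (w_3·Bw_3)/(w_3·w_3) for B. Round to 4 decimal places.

B = A + 2I has rows (6, 7, 7); (7, 3, 2); (7, 2, 7)
w1 = Bv₀ = (6·0 + 7·1 + 7·0; 7·0 + 3·1 + 2·0; 7·0 + 2·1 + 7·0) = (7, 3, 2)
w2 = Bw1 = (6·7 + 7·3 + 7·2; 7·7 + 3·3 + 2·2; 7·7 + 2·3 + 7·2) = (77, 62, 69)
w3 = Bw2 = (1379, 863, 1146)
Bw3 = (22337, 14534, 19401)
w3·Bw3 = 65579111; w3·w3 = 3959726; μ ≈ 65579111/3959726 = 16.5615

16.5615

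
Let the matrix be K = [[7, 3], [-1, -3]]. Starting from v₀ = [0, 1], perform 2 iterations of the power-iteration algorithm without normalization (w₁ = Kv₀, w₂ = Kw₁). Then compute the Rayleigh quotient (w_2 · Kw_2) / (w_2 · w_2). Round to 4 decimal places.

w1 = Kv₀ = (7·0 + 3·1; (-1)·0 + (-3)·1) = (3, -3)
w2 = Kw1 = (7·3 + 3·(-3); (-1)·3 + (-3)·(-3)) = (12, 6)
Kw2 = (102, -30)
w2·Kw2 = 12·102 + 6·(-30) = 1044; w2·w2 = 12·12 + 6·6 = 180
λ ≈ 1044/180 = 5.8000

5.8000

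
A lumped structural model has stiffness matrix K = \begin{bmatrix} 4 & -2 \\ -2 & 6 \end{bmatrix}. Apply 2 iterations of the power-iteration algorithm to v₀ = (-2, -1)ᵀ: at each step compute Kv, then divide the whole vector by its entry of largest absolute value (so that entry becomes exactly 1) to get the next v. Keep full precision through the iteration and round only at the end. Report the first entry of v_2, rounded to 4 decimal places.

1.0000

Kv0 = (-6.00000, -2.00000); divide by -6.00000 → v1 = (1.00000, 0.33333)
Kv1 = (3.33333, 0.00000); divide by 3.33333 → v2 = (1.00000, 0.00000)
Requested entry of v2: -20/-20 = 1.0000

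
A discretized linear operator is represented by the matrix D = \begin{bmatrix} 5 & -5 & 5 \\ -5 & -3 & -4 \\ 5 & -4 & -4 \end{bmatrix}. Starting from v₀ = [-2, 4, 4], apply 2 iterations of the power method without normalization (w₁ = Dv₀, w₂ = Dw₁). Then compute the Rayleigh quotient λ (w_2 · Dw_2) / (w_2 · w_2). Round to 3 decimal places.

w1 = Dv₀ = (5·(-2) + (-5)·4 + 5·4; (-5)·(-2) + (-3)·4 + (-4)·4; 5·(-2) + (-4)·4 + (-4)·4) = (-10, -18, -42)
w2 = Dw1 = (5·(-10) + (-5)·(-18) + 5·(-42); (-5)·(-10) + (-3)·(-18) + (-4)·(-42); 5·(-10) + (-4)·(-18) + (-4)·(-42)) = (-170, 272, 190)
Dw2 = (-1260, -726, -2698)
w2·Dw2 = (-170)·(-1260) + 272·(-726) + 190·(-2698) = -495892; w2·w2 = (-170)·(-170) + 272·272 + 190·190 = 138984
λ ≈ -495892/138984 = -3.568

λ ≈ -3.568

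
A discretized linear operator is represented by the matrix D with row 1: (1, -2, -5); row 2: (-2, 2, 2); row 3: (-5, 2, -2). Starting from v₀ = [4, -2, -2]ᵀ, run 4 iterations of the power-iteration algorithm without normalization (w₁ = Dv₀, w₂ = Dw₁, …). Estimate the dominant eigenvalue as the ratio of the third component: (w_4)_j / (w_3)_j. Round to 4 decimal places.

w1 = Dv₀ = (1·4 + (-2)·(-2) + (-5)·(-2); (-2)·4 + 2·(-2) + 2·(-2); (-5)·4 + 2·(-2) + (-2)·(-2)) = (18, -16, -20)
w2 = Dw1 = (1·18 + (-2)·(-16) + (-5)·(-20); (-2)·18 + 2·(-16) + 2·(-20); (-5)·18 + 2·(-16) + (-2)·(-20)) = (150, -108, -82)
w3 = Dw2 = (776, -680, -802)
w4 = Dw3 = (6146, -4516, -3636)
Ratio at component: -3636 / -802 = 4.5337

4.5337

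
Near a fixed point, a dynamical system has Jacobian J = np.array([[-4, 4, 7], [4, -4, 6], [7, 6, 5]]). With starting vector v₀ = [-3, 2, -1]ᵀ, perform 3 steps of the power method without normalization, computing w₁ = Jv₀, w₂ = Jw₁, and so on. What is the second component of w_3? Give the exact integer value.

w1 = Jv₀ = ((-4)·(-3) + 4·2 + 7·(-1); 4·(-3) + (-4)·2 + 6·(-1); 7·(-3) + 6·2 + 5·(-1)) = (13, -26, -14)
w2 = Jw1 = ((-4)·13 + 4·(-26) + 7·(-14); 4·13 + (-4)·(-26) + 6·(-14); 7·13 + 6·(-26) + 5·(-14)) = (-254, 72, -135)
w3 = Jw2 = (359, -2114, -2021)
The requested component of w3 is -2114.

-2114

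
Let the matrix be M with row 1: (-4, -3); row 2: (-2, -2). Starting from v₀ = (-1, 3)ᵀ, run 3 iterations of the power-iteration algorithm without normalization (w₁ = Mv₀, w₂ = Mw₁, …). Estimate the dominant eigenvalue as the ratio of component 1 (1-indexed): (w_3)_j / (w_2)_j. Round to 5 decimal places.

-5.68750

w1 = Mv₀ = ((-4)·(-1) + (-3)·3; (-2)·(-1) + (-2)·3) = (-5, -4)
w2 = Mw1 = ((-4)·(-5) + (-3)·(-4); (-2)·(-5) + (-2)·(-4)) = (32, 18)
w3 = Mw2 = (-182, -100)
Ratio at component: -182 / 32 = -5.68750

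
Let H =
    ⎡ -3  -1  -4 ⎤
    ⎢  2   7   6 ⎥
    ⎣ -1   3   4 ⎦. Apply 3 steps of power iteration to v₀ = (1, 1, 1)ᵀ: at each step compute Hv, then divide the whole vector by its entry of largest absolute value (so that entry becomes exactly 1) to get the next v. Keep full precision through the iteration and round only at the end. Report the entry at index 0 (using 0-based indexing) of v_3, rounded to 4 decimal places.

Hv0 = (-8.00000, 15.00000, 6.00000); divide by 15.00000 → v1 = (-0.53333, 1.00000, 0.40000)
Hv1 = (-1.00000, 8.33333, 5.13333); divide by 8.33333 → v2 = (-0.12000, 1.00000, 0.61600)
Hv2 = (-3.10400, 10.45600, 5.58400); divide by 10.45600 → v3 = (-0.29686, 1.00000, 0.53405)
Requested entry of v3: -388/1307 = -0.2969

-0.2969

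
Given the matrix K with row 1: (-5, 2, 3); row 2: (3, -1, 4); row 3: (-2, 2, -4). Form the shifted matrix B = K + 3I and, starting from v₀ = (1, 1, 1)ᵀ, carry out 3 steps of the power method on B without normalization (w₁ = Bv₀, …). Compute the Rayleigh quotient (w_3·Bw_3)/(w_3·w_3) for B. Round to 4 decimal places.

μ ≈ 3.7454

B = K + 3I has rows (-2, 2, 3); (3, 2, 4); (-2, 2, -1)
w1 = Bv₀ = ((-2)·1 + 2·1 + 3·1; 3·1 + 2·1 + 4·1; (-2)·1 + 2·1 + (-1)·1) = (3, 9, -1)
w2 = Bw1 = ((-2)·3 + 2·9 + 3·(-1); 3·3 + 2·9 + 4·(-1); (-2)·3 + 2·9 + (-1)·(-1)) = (9, 23, 13)
w3 = Bw2 = (67, 125, 15)
Bw3 = (161, 511, 101)
w3·Bw3 = 76177; w3·w3 = 20339; μ ≈ 76177/20339 = 3.7454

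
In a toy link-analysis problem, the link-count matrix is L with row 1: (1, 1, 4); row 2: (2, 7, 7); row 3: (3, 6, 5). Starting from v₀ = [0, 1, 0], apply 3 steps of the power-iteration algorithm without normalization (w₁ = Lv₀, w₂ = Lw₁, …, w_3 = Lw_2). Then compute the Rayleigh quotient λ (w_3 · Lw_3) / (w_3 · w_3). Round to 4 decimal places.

13.4919

w1 = Lv₀ = (1, 7, 6)
w2 = Lw1 = (32, 93, 75)
w3 = Lw2 = (425, 1240, 1029)
Lw3 = (5781, 16733, 13860)
w3·Lw3 = 425·5781 + 1240·16733 + 1029·13860 = 37467785; w3·w3 = 425·425 + 1240·1240 + 1029·1029 = 2777066
λ ≈ 37467785/2777066 = 13.4919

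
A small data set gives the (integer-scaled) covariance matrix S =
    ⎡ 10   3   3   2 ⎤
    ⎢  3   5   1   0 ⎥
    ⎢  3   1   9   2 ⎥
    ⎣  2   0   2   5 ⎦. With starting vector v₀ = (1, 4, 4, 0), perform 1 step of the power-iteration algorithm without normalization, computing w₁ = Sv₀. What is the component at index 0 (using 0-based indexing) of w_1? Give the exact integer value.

w1 = Sv₀ = (10·1 + 3·4 + 3·4 + 2·0; 3·1 + 5·4 + 1·4 + 0·0; 3·1 + 1·4 + 9·4 + 2·0; 2·1 + 0·4 + 2·4 + 5·0) = (34, 27, 43, 10)
The requested component of w1 is 34.

34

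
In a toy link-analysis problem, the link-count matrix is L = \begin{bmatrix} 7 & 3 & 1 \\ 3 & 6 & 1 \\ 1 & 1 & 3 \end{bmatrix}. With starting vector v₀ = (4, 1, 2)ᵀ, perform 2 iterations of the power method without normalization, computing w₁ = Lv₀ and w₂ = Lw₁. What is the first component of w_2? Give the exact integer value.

w1 = Lv₀ = (7·4 + 3·1 + 1·2; 3·4 + 6·1 + 1·2; 1·4 + 1·1 + 3·2) = (33, 20, 11)
w2 = Lw1 = (7·33 + 3·20 + 1·11; 3·33 + 6·20 + 1·11; 1·33 + 1·20 + 3·11) = (302, 230, 86)
The requested component of w2 is 302.

302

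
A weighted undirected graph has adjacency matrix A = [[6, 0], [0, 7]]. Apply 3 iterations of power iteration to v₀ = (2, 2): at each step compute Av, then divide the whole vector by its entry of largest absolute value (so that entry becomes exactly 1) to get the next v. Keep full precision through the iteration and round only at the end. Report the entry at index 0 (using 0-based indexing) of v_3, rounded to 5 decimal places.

Av0 = (12.000000, 14.000000); divide by 14.000000 → v1 = (0.857143, 1.000000)
Av1 = (5.142857, 7.000000); divide by 7.000000 → v2 = (0.734694, 1.000000)
Av2 = (4.408163, 7.000000); divide by 7.000000 → v3 = (0.629738, 1.000000)
Requested entry of v3: 432/686 = 0.62974

0.62974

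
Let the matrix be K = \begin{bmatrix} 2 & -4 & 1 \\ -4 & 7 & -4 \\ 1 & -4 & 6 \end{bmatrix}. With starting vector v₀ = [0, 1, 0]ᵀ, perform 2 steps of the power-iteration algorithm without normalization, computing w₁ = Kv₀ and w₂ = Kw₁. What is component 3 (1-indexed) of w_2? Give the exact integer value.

-56

w1 = Kv₀ = (2·0 + (-4)·1 + 1·0; (-4)·0 + 7·1 + (-4)·0; 1·0 + (-4)·1 + 6·0) = (-4, 7, -4)
w2 = Kw1 = (2·(-4) + (-4)·7 + 1·(-4); (-4)·(-4) + 7·7 + (-4)·(-4); 1·(-4) + (-4)·7 + 6·(-4)) = (-40, 81, -56)
The requested component of w2 is -56.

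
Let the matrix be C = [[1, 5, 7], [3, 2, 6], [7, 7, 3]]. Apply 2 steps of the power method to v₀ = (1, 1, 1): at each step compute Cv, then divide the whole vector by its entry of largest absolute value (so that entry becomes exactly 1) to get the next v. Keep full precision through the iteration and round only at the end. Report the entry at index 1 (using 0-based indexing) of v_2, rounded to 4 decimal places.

0.7443

Cv0 = (13.00000, 11.00000, 17.00000); divide by 17.00000 → v1 = (0.76471, 0.64706, 1.00000)
Cv1 = (11.00000, 9.58824, 12.88235); divide by 12.88235 → v2 = (0.85388, 0.74429, 1.00000)
Requested entry of v2: 163/219 = 0.7443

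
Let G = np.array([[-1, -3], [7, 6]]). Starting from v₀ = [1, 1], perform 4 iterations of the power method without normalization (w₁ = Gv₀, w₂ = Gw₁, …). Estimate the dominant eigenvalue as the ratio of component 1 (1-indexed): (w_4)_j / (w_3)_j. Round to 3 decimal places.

0.435

w1 = Gv₀ = ((-1)·1 + (-3)·1; 7·1 + 6·1) = (-4, 13)
w2 = Gw1 = ((-1)·(-4) + (-3)·13; 7·(-4) + 6·13) = (-35, 50)
w3 = Gw2 = (-115, 55)
w4 = Gw3 = (-50, -475)
Ratio at component: -50 / -115 = 0.435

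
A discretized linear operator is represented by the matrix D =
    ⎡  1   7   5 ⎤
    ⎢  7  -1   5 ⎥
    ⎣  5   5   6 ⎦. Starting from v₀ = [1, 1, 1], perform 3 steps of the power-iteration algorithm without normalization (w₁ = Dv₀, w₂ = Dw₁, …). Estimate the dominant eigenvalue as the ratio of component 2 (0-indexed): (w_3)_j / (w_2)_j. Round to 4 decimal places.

w1 = Dv₀ = (13, 11, 16)
w2 = Dw1 = (170, 160, 216)
w3 = Dw2 = (2370, 2110, 2946)
Ratio at component: 2946 / 216 = 13.6389

λ ≈ 13.6389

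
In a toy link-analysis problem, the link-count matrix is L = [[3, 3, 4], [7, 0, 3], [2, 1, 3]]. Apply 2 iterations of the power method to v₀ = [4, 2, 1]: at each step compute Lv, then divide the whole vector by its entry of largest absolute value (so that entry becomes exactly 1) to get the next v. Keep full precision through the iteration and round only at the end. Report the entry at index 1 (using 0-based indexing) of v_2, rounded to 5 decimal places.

0.91469

Lv0 = (22.000000, 31.000000, 13.000000); divide by 31.000000 → v1 = (0.709677, 1.000000, 0.419355)
Lv1 = (6.806452, 6.225806, 3.677419); divide by 6.806452 → v2 = (1.000000, 0.914692, 0.540284)
Requested entry of v2: 193/211 = 0.91469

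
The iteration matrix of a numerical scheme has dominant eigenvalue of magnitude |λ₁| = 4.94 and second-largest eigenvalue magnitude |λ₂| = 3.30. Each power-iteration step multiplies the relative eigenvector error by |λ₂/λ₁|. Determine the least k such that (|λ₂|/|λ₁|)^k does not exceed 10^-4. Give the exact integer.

|λ₂/λ₁| = 3.30/4.94 = 0.66802
Need k ≥ ln(10^-4) / ln(0.66802) = -9.2103 / -0.4034 ≈ 22.829
Smallest integer k satisfying the bound: 23

23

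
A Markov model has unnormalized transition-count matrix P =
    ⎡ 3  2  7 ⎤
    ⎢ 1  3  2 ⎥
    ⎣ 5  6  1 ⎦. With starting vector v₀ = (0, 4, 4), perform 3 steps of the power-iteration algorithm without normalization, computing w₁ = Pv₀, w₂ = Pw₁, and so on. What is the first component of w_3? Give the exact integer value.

w1 = Pv₀ = (36, 20, 28)
w2 = Pw1 = (344, 152, 328)
w3 = Pw2 = (3632, 1456, 2960)
The requested component of w3 is 3632.

3632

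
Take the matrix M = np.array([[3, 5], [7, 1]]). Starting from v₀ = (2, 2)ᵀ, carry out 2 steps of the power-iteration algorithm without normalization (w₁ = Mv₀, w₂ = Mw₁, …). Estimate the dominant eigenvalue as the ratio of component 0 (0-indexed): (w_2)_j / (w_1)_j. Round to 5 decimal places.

w1 = Mv₀ = (16, 16)
w2 = Mw1 = (128, 128)
Ratio at component: 128 / 16 = 8.00000

λ ≈ 8.00000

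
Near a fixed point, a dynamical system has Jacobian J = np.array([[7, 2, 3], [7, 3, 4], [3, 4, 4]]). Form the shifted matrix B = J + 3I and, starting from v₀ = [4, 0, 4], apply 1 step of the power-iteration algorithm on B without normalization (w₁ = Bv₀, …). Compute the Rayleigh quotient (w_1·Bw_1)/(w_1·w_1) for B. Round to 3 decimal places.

15.546

B = J + 3I has rows (10, 2, 3); (7, 6, 4); (3, 4, 7)
w1 = Bv₀ = (52, 44, 40)
Bw1 = (728, 788, 612)
w1·Bw1 = 97008; w1·w1 = 6240; μ ≈ 97008/6240 = 15.546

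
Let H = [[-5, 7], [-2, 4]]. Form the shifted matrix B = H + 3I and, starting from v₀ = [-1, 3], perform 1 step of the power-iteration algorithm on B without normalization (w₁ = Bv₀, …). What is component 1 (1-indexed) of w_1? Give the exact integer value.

23

B = H + 3I has rows (-2, 7); (-2, 7)
w1 = Bv₀ = ((-2)·(-1) + 7·3; (-2)·(-1) + 7·3) = (23, 23)
Requested component of w1: 23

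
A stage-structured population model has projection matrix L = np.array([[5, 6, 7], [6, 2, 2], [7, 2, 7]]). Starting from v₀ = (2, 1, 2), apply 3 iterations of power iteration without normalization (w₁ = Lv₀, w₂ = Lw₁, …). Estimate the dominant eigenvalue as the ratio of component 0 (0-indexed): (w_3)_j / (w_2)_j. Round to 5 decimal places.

15.35897

w1 = Lv₀ = (5·2 + 6·1 + 7·2; 6·2 + 2·1 + 2·2; 7·2 + 2·1 + 7·2) = (30, 18, 30)
w2 = Lw1 = (5·30 + 6·18 + 7·30; 6·30 + 2·18 + 2·30; 7·30 + 2·18 + 7·30) = (468, 276, 456)
w3 = Lw2 = (7188, 4272, 7020)
Ratio at component: 7188 / 468 = 15.35897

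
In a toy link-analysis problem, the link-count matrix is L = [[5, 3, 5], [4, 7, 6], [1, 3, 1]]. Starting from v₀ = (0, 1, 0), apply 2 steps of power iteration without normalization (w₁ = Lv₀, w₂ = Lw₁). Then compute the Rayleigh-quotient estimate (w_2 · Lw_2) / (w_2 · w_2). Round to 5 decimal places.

λ ≈ 11.81517

w1 = Lv₀ = (3, 7, 3)
w2 = Lw1 = (51, 79, 27)
Lw2 = (627, 919, 315)
w2·Lw2 = 51·627 + 79·919 + 27·315 = 113083; w2·w2 = 51·51 + 79·79 + 27·27 = 9571
λ ≈ 113083/9571 = 11.81517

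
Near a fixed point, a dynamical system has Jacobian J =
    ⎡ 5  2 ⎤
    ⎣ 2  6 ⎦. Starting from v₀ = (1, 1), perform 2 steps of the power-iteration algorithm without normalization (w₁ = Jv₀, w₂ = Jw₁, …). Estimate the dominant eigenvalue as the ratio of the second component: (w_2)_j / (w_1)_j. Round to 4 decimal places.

w1 = Jv₀ = (5·1 + 2·1; 2·1 + 6·1) = (7, 8)
w2 = Jw1 = (5·7 + 2·8; 2·7 + 6·8) = (51, 62)
Ratio at component: 62 / 8 = 7.7500

λ ≈ 7.7500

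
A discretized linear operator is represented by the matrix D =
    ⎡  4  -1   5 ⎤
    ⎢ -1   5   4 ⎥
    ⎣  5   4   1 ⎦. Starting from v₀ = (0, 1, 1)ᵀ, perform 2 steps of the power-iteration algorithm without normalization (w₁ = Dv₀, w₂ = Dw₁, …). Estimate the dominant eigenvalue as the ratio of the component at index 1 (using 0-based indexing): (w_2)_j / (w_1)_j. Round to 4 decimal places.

w1 = Dv₀ = (4·0 + (-1)·1 + 5·1; (-1)·0 + 5·1 + 4·1; 5·0 + 4·1 + 1·1) = (4, 9, 5)
w2 = Dw1 = (4·4 + (-1)·9 + 5·5; (-1)·4 + 5·9 + 4·5; 5·4 + 4·9 + 1·5) = (32, 61, 61)
Ratio at component: 61 / 9 = 6.7778

λ ≈ 6.7778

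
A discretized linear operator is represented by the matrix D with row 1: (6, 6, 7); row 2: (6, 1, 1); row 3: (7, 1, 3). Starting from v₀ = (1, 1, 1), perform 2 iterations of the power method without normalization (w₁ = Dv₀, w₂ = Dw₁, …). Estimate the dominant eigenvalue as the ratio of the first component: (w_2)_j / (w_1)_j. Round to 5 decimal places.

w1 = Dv₀ = (6·1 + 6·1 + 7·1; 6·1 + 1·1 + 1·1; 7·1 + 1·1 + 3·1) = (19, 8, 11)
w2 = Dw1 = (6·19 + 6·8 + 7·11; 6·19 + 1·8 + 1·11; 7·19 + 1·8 + 3·11) = (239, 133, 174)
Ratio at component: 239 / 19 = 12.57895

λ ≈ 12.57895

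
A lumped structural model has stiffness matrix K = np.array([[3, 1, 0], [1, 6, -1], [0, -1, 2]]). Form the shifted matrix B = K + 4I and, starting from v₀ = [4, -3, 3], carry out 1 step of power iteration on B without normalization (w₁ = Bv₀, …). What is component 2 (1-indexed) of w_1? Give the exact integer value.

-29

B = K + 4I has rows (7, 1, 0); (1, 10, -1); (0, -1, 6)
w1 = Bv₀ = (7·4 + 1·(-3) + 0·3; 1·4 + 10·(-3) + (-1)·3; 0·4 + (-1)·(-3) + 6·3) = (25, -29, 21)
Requested component of w1: -29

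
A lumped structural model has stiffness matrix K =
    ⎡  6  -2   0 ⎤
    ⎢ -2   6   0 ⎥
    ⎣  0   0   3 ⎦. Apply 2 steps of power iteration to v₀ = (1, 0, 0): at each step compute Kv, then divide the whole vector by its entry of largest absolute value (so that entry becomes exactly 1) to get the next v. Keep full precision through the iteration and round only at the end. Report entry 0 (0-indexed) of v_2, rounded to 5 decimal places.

1.00000

Kv0 = (6.000000, -2.000000, 0.000000); divide by 6.000000 → v1 = (1.000000, -0.333333, 0.000000)
Kv1 = (6.666667, -4.000000, 0.000000); divide by 6.666667 → v2 = (1.000000, -0.600000, 0.000000)
Requested entry of v2: 40/40 = 1.00000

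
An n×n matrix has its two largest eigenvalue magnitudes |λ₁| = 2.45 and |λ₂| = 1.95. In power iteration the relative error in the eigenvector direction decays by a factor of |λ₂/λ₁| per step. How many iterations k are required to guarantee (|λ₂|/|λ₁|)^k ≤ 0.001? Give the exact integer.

31

|λ₂/λ₁| = 1.95/2.45 = 0.79592
Need k ≥ ln(0.001) / ln(0.79592) = -6.9078 / -0.2283 ≈ 30.263
Smallest integer k satisfying the bound: 31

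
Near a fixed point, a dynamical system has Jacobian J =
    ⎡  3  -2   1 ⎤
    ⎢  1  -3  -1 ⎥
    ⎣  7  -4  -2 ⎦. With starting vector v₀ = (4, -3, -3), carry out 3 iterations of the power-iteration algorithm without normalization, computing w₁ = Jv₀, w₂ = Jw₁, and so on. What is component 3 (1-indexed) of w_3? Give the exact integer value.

831

w1 = Jv₀ = (3·4 + (-2)·(-3) + 1·(-3); 1·4 + (-3)·(-3) + (-1)·(-3); 7·4 + (-4)·(-3) + (-2)·(-3)) = (15, 16, 46)
w2 = Jw1 = (3·15 + (-2)·16 + 1·46; 1·15 + (-3)·16 + (-1)·46; 7·15 + (-4)·16 + (-2)·46) = (59, -79, -51)
w3 = Jw2 = (284, 347, 831)
The requested component of w3 is 831.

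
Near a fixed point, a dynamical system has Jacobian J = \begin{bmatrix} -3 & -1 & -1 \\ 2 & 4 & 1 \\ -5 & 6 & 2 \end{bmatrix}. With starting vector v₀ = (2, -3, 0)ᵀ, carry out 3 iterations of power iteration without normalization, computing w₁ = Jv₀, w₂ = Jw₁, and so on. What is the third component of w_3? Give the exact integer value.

w1 = Jv₀ = ((-3)·2 + (-1)·(-3) + (-1)·0; 2·2 + 4·(-3) + 1·0; (-5)·2 + 6·(-3) + 2·0) = (-3, -8, -28)
w2 = Jw1 = ((-3)·(-3) + (-1)·(-8) + (-1)·(-28); 2·(-3) + 4·(-8) + 1·(-28); (-5)·(-3) + 6·(-8) + 2·(-28)) = (45, -66, -89)
w3 = Jw2 = (20, -263, -799)
The requested component of w3 is -799.

-799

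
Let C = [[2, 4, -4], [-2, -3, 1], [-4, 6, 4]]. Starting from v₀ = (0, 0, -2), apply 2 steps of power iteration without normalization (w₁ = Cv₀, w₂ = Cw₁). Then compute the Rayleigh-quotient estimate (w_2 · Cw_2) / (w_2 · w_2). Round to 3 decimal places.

λ ≈ 7.505

w1 = Cv₀ = (8, -2, -8)
w2 = Cw1 = (40, -18, -76)
Cw2 = (312, -102, -572)
w2·Cw2 = 40·312 + (-18)·(-102) + (-76)·(-572) = 57788; w2·w2 = 40·40 + (-18)·(-18) + (-76)·(-76) = 7700
λ ≈ 57788/7700 = 7.505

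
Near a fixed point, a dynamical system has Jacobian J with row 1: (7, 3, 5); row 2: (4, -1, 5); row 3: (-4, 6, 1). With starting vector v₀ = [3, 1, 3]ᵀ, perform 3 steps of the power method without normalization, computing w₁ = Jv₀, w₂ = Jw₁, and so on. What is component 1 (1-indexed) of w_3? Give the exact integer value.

w1 = Jv₀ = (7·3 + 3·1 + 5·3; 4·3 + (-1)·1 + 5·3; (-4)·3 + 6·1 + 1·3) = (39, 26, -3)
w2 = Jw1 = (7·39 + 3·26 + 5·(-3); 4·39 + (-1)·26 + 5·(-3); (-4)·39 + 6·26 + 1·(-3)) = (336, 115, -3)
w3 = Jw2 = (2682, 1214, -657)
The requested component of w3 is 2682.

2682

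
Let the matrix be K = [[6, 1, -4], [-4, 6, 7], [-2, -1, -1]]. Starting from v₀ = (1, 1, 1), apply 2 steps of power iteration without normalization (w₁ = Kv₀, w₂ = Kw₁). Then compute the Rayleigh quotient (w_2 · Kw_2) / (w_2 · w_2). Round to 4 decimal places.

w1 = Kv₀ = (3, 9, -4)
w2 = Kw1 = (43, 14, -11)
Kw2 = (316, -165, -89)
w2·Kw2 = 43·316 + 14·(-165) + (-11)·(-89) = 12257; w2·w2 = 43·43 + 14·14 + (-11)·(-11) = 2166
λ ≈ 12257/2166 = 5.6588

λ ≈ 5.6588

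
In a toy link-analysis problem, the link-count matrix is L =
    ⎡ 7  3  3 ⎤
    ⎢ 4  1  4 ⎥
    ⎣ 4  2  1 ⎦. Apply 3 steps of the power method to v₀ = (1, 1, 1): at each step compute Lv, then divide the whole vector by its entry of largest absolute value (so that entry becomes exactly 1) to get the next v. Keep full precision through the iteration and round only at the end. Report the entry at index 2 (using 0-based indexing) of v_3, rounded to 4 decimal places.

0.5513

Lv0 = (13.00000, 9.00000, 7.00000); divide by 13.00000 → v1 = (1.00000, 0.69231, 0.53846)
Lv1 = (10.69231, 6.84615, 5.92308); divide by 10.69231 → v2 = (1.00000, 0.64029, 0.55396)
Lv2 = (10.58273, 6.85612, 5.83453); divide by 10.58273 → v3 = (1.00000, 0.64786, 0.55133)
Requested entry of v3: 811/1471 = 0.5513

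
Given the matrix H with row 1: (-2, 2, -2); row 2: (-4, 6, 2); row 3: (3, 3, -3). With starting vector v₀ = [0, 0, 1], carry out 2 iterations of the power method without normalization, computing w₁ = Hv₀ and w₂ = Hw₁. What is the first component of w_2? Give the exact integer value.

14

w1 = Hv₀ = ((-2)·0 + 2·0 + (-2)·1; (-4)·0 + 6·0 + 2·1; 3·0 + 3·0 + (-3)·1) = (-2, 2, -3)
w2 = Hw1 = ((-2)·(-2) + 2·2 + (-2)·(-3); (-4)·(-2) + 6·2 + 2·(-3); 3·(-2) + 3·2 + (-3)·(-3)) = (14, 14, 9)
The requested component of w2 is 14.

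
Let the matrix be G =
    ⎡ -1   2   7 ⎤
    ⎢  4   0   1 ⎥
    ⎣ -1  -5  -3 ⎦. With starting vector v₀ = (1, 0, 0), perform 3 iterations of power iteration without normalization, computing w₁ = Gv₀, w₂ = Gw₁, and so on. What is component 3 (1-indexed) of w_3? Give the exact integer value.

w1 = Gv₀ = ((-1)·1 + 2·0 + 7·0; 4·1 + 0·0 + 1·0; (-1)·1 + (-5)·0 + (-3)·0) = (-1, 4, -1)
w2 = Gw1 = ((-1)·(-1) + 2·4 + 7·(-1); 4·(-1) + 0·4 + 1·(-1); (-1)·(-1) + (-5)·4 + (-3)·(-1)) = (2, -5, -16)
w3 = Gw2 = (-124, -8, 71)
The requested component of w3 is 71.

71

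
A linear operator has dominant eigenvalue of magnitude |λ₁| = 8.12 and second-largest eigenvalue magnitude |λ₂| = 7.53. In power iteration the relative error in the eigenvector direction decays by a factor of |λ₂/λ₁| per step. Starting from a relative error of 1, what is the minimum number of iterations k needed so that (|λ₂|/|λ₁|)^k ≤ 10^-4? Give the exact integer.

|λ₂/λ₁| = 7.53/8.12 = 0.92734
Need k ≥ ln(10^-4) / ln(0.92734) = -9.2103 / -0.0754 ≈ 122.096
Smallest integer k satisfying the bound: 123

123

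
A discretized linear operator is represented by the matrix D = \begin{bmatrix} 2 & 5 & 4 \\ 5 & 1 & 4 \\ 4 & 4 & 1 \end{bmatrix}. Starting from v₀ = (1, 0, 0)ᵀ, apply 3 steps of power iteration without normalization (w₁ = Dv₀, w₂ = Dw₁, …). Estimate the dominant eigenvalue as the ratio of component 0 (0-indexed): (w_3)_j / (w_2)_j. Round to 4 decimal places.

w1 = Dv₀ = (2·1 + 5·0 + 4·0; 5·1 + 1·0 + 4·0; 4·1 + 4·0 + 1·0) = (2, 5, 4)
w2 = Dw1 = (2·2 + 5·5 + 4·4; 5·2 + 1·5 + 4·4; 4·2 + 4·5 + 1·4) = (45, 31, 32)
w3 = Dw2 = (373, 384, 336)
Ratio at component: 373 / 45 = 8.2889

λ ≈ 8.2889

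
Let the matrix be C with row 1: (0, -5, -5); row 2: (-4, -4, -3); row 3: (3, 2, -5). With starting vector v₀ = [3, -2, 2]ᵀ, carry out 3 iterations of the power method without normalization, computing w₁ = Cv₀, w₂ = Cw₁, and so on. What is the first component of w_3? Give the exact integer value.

-300

w1 = Cv₀ = (0, -10, -5)
w2 = Cw1 = (75, 55, 5)
w3 = Cw2 = (-300, -535, 310)
The requested component of w3 is -300.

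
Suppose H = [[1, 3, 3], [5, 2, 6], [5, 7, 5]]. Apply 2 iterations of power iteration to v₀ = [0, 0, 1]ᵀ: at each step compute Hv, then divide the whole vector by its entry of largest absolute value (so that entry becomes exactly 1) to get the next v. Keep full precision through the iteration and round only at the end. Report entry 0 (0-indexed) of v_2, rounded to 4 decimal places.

0.4390

Hv0 = (3.00000, 6.00000, 5.00000); divide by 6.00000 → v1 = (0.50000, 1.00000, 0.83333)
Hv1 = (6.00000, 9.50000, 13.66667); divide by 13.66667 → v2 = (0.43902, 0.69512, 1.00000)
Requested entry of v2: 36/82 = 0.4390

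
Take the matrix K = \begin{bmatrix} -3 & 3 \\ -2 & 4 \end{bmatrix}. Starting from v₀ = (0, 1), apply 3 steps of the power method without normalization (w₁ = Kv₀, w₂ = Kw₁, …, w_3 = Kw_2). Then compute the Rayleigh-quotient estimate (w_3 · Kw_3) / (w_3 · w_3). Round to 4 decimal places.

λ ≈ 2.5141

w1 = Kv₀ = ((-3)·0 + 3·1; (-2)·0 + 4·1) = (3, 4)
w2 = Kw1 = ((-3)·3 + 3·4; (-2)·3 + 4·4) = (3, 10)
w3 = Kw2 = (21, 34)
Kw3 = (39, 94)
w3·Kw3 = 21·39 + 34·94 = 4015; w3·w3 = 21·21 + 34·34 = 1597
λ ≈ 4015/1597 = 2.5141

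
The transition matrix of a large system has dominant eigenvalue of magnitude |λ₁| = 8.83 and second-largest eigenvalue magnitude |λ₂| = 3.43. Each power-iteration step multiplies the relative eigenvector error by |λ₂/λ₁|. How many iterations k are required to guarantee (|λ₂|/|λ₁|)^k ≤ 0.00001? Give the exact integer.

|λ₂/λ₁| = 3.43/8.83 = 0.38845
Need k ≥ ln(0.00001) / ln(0.38845) = -11.5129 / -0.9456 ≈ 12.175
Smallest integer k satisfying the bound: 13

13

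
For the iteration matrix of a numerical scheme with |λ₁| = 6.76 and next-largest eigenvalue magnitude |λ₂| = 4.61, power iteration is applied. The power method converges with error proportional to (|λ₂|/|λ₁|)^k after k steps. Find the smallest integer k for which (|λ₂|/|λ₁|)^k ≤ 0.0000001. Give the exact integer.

43

|λ₂/λ₁| = 4.61/6.76 = 0.68195
Need k ≥ ln(0.0000001) / ln(0.68195) = -16.1181 / -0.3828 ≈ 42.106
Smallest integer k satisfying the bound: 43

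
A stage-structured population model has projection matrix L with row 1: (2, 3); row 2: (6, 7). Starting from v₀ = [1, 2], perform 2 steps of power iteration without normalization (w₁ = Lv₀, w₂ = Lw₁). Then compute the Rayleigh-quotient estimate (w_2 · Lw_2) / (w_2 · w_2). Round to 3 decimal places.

w1 = Lv₀ = (2·1 + 3·2; 6·1 + 7·2) = (8, 20)
w2 = Lw1 = (2·8 + 3·20; 6·8 + 7·20) = (76, 188)
Lw2 = (716, 1772)
w2·Lw2 = 76·716 + 188·1772 = 387552; w2·w2 = 76·76 + 188·188 = 41120
λ ≈ 387552/41120 = 9.425

λ ≈ 9.425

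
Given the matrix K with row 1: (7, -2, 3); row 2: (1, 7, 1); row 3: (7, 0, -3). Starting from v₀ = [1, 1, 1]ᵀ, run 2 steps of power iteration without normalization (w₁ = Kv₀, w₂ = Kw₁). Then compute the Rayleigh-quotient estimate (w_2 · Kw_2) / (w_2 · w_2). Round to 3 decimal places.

λ ≈ 7.218

w1 = Kv₀ = (7·1 + (-2)·1 + 3·1; 1·1 + 7·1 + 1·1; 7·1 + 0·1 + (-3)·1) = (8, 9, 4)
w2 = Kw1 = (7·8 + (-2)·9 + 3·4; 1·8 + 7·9 + 1·4; 7·8 + 0·9 + (-3)·4) = (50, 75, 44)
Kw2 = (332, 619, 218)
w2·Kw2 = 50·332 + 75·619 + 44·218 = 72617; w2·w2 = 50·50 + 75·75 + 44·44 = 10061
λ ≈ 72617/10061 = 7.218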